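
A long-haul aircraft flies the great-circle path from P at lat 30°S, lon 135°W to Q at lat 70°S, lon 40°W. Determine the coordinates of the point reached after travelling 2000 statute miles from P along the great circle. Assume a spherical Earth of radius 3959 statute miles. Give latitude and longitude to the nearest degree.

Write both endpoints as unit vectors p₁, p₂ with components (cos φ cos λ, cos φ sin λ, sin φ).
The central angle between the endpoints is δ = arccos(p₁·p₂) ≈ 1.111 rad (63.6°). The total great-circle distance is δ·R ≈ 1.111 × 3959 ≈ 4397 mi, so the target fraction is f = 2000/4397 ≈ 0.455.
Interpolate at f ≈ 0.455 with slerp weights a = sin((1−f)δ)/sin δ ≈ 0.635, b = sin(fδ)/sin δ ≈ 0.540.
p = a·p₁ + b·p₂ ≈ (-0.247, -0.508, -0.825); φ = arcsin(p_z) ≈ -55.61°, λ = atan2(p_y, p_x) ≈ -115.99°.

≈ lat 56°S, lon 116°W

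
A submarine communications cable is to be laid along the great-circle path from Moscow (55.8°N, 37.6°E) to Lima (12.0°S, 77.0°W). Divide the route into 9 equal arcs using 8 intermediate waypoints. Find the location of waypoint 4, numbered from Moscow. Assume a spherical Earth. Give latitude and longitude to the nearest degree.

≈ (39°N, 37°W)

Write both endpoints as unit vectors p₁, p₂ with components (cos φ cos λ, cos φ sin λ, sin φ).
The central angle between the endpoints is δ = arccos(p₁·p₂) ≈ 1.983 rad (113.6°).
Interpolate at f = 4/9 with slerp weights a = sin((1−f)δ)/sin δ ≈ 0.974, b = sin(fδ)/sin δ ≈ 0.842.
p = a·p₁ + b·p₂ ≈ (0.619, -0.469, 0.630); φ = arcsin(p_z) ≈ 39.06°, λ = atan2(p_y, p_x) ≈ -37.14°.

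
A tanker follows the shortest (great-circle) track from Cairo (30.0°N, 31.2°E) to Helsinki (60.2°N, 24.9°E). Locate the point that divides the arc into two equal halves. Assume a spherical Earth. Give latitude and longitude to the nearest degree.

≈ (45°N, 29°E)

From cos δ = sin φ₁ sin φ₂ + cos φ₁ cos φ₂ cos Δλ, the central angle is δ ≈ 0.532 rad (30.5°).
Interpolate at f = 1/2 with slerp weights a = sin((1−f)δ)/sin δ ≈ 0.518, b = sin(fδ)/sin δ ≈ 0.518.
p = a·p₁ + b·p₂ ≈ (0.618, 0.341, 0.709); φ = arcsin(p_z) ≈ 45.14°, λ = atan2(p_y, p_x) ≈ 28.90°.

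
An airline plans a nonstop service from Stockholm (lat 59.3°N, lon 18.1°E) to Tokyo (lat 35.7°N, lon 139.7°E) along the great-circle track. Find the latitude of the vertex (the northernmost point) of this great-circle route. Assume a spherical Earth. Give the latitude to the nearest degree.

The great circle lies in the plane with unit normal n̂ = (p₁ × p₂)/|p₁ × p₂|.
Here n̂_z ≈ +0.368; the vertex latitude is φ_max = arccos|n̂_z| ≈ 68.4°.
Check via Clairaut: cos φ_max = |cos φ₁| · sin C = cos(59.3°)·sin(46.2°) ≈ 0.368, again giving ≈ 68.4°.

≈ 68°N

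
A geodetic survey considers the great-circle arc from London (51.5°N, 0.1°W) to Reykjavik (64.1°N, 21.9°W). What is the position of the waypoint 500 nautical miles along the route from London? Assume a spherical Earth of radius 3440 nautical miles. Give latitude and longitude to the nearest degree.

≈ (58°N, 9°W)

Convert each endpoint to a unit vector on the sphere (x = cos φ cos λ, y = cos φ sin λ, z = sin φ).
The central angle between the endpoints is δ = arccos(p₁·p₂) ≈ 0.296 rad (17.0°). The total great-circle distance is δ·R ≈ 0.296 × 3440 ≈ 1019 nmi, so the target fraction is f = 500/1019 ≈ 0.491.
Interpolate at f ≈ 0.491 with slerp weights a = sin((1−f)δ)/sin δ ≈ 0.515, b = sin(fδ)/sin δ ≈ 0.496.
p = a·p₁ + b·p₂ ≈ (0.522, -0.081, 0.849); φ = arcsin(p_z) ≈ 58.14°, λ = atan2(p_y, p_x) ≈ -8.87°.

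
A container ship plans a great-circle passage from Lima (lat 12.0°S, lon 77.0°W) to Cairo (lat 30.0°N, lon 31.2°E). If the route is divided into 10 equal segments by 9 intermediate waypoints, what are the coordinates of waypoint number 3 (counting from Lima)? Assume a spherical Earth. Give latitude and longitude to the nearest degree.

≈ lat 4°N, lon 48°W

The haversine formula gives a central angle δ ≈ 1.948 rad (111.6°) between the endpoints.
Interpolate at f = 3/10 with slerp weights a = sin((1−f)δ)/sin δ ≈ 1.053, b = sin(fδ)/sin δ ≈ 0.594.
p = a·p₁ + b·p₂ ≈ (0.671, -0.737, 0.078); φ = arcsin(p_z) ≈ 4.47°, λ = atan2(p_y, p_x) ≈ -47.67°.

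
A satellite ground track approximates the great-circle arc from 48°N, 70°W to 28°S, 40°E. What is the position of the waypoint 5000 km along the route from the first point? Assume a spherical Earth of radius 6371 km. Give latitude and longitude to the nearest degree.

≈ 28°N, 17°W

From cos δ = sin φ₁ sin φ₂ + cos φ₁ cos φ₂ cos Δλ, the central angle is δ ≈ 2.154 rad (123.4°). The total great-circle distance is δ·R ≈ 2.154 × 6371 ≈ 13725 km, so the target fraction is f = 5000/13725 ≈ 0.364.
Interpolate at f ≈ 0.364 with slerp weights a = sin((1−f)δ)/sin δ ≈ 1.174, b = sin(fδ)/sin δ ≈ 0.847.
p = a·p₁ + b·p₂ ≈ (0.841, -0.258, 0.475); φ = arcsin(p_z) ≈ 28.36°, λ = atan2(p_y, p_x) ≈ -17.02°.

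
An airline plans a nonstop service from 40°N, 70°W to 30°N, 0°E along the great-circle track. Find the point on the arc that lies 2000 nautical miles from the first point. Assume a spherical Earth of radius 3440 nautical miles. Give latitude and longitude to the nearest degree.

Write both endpoints as unit vectors p₁, p₂ with components (cos φ cos λ, cos φ sin λ, sin φ).
The central angle between the endpoints is δ = arccos(p₁·p₂) ≈ 0.990 rad (56.7°). The total great-circle distance is δ·R ≈ 0.990 × 3440 ≈ 3407 nmi, so the target fraction is f = 2000/3407 ≈ 0.587.
Interpolate at f ≈ 0.587 with slerp weights a = sin((1−f)δ)/sin δ ≈ 0.476, b = sin(fδ)/sin δ ≈ 0.657.
p = a·p₁ + b·p₂ ≈ (0.693, -0.342, 0.634); φ = arcsin(p_z) ≈ 39.35°, λ = atan2(p_y, p_x) ≈ -26.28°.

≈ 39°N, 26°W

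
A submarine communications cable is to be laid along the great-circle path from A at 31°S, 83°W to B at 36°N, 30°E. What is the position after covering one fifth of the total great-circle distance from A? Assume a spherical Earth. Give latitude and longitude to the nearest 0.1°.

≈ 18.4°S, 59.1°W

Write both endpoints as unit vectors p₁, p₂ with components (cos φ cos λ, cos φ sin λ, sin φ).
The central angle between the endpoints is δ = arccos(p₁·p₂) ≈ 2.182 rad (125.0°).
Interpolate at f = 1/5 with slerp weights a = sin((1−f)δ)/sin δ ≈ 1.202, b = sin(fδ)/sin δ ≈ 0.516.
p = a·p₁ + b·p₂ ≈ (0.487, -0.814, -0.316); φ = arcsin(p_z) ≈ -18.42°, λ = atan2(p_y, p_x) ≈ -59.11°.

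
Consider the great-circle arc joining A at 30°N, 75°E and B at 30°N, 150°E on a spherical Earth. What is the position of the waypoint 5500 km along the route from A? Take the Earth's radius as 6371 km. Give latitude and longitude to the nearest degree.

The haversine formula gives a central angle δ ≈ 1.111 rad (63.6°) between the endpoints. The total great-circle distance is δ·R ≈ 1.111 × 6371 ≈ 7076 km, so the target fraction is f = 5500/7076 ≈ 0.777.
Interpolate at f ≈ 0.777 with slerp weights a = sin((1−f)δ)/sin δ ≈ 0.273, b = sin(fδ)/sin δ ≈ 0.848.
p = a·p₁ + b·p₂ ≈ (-0.575, 0.596, 0.561); φ = arcsin(p_z) ≈ 34.11°, λ = atan2(p_y, p_x) ≈ 133.98°.

≈ 34°N, 134°E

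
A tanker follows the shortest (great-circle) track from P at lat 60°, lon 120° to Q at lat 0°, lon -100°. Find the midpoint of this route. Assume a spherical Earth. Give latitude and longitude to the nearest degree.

Write both endpoints as unit vectors p₁, p₂ with components (cos φ cos λ, cos φ sin λ, sin φ).
The central angle between the endpoints is δ = arccos(p₁·p₂) ≈ 1.964 rad (112.5°).
Interpolate at f = 1/2 with slerp weights a = sin((1−f)δ)/sin δ ≈ 0.900, b = sin(fδ)/sin δ ≈ 0.900.
p = a·p₁ + b·p₂ ≈ (-0.381, -0.497, 0.780); φ = arcsin(p_z) ≈ 51.23°, λ = atan2(p_y, p_x) ≈ -127.52°.

≈ lat 51°, lon -128°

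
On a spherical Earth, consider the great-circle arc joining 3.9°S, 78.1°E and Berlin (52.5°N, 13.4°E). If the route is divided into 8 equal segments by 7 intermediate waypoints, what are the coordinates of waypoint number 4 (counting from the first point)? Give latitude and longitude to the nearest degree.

≈ 28°N, 54°E

Write both endpoints as unit vectors p₁, p₂ with components (cos φ cos λ, cos φ sin λ, sin φ).
The central angle between the endpoints is δ = arccos(p₁·p₂) ≈ 1.364 rad (78.1°).
Interpolate at f = 4/8 with slerp weights a = sin((1−f)δ)/sin δ ≈ 0.644, b = sin(fδ)/sin δ ≈ 0.644.
p = a·p₁ + b·p₂ ≈ (0.514, 0.720, 0.467); φ = arcsin(p_z) ≈ 27.85°, λ = atan2(p_y, p_x) ≈ 54.47°.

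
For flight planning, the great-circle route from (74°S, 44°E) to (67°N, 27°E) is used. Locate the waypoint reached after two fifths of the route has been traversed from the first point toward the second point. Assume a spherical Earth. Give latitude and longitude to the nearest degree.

≈ (18°S, 35°E)

The haversine formula gives a central angle δ ≈ 2.468 rad (141.4°) between the endpoints.
Interpolate at f = 2/5 with slerp weights a = sin((1−f)δ)/sin δ ≈ 1.597, b = sin(fδ)/sin δ ≈ 1.339.
p = a·p₁ + b·p₂ ≈ (0.783, 0.543, -0.303); φ = arcsin(p_z) ≈ -17.66°, λ = atan2(p_y, p_x) ≈ 34.76°.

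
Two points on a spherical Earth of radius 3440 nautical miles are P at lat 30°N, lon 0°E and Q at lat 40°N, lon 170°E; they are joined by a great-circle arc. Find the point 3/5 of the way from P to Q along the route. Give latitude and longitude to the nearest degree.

≈ lat 81°N, lon 126°E

Convert each endpoint to a unit vector on the sphere (x = cos φ cos λ, y = cos φ sin λ, z = sin φ).
The central angle between the endpoints is δ = arccos(p₁·p₂) ≈ 1.909 rad (109.4°).
Interpolate at f = 3/5 with slerp weights a = sin((1−f)δ)/sin δ ≈ 0.733, b = sin(fδ)/sin δ ≈ 0.966.
p = a·p₁ + b·p₂ ≈ (-0.094, 0.128, 0.987); φ = arcsin(p_z) ≈ 80.86°, λ = atan2(p_y, p_x) ≈ 126.08°.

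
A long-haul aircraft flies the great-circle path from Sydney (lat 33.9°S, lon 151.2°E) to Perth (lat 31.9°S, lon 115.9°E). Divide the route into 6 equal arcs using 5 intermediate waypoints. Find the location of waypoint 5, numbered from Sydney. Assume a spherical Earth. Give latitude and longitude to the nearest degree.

≈ lat 33°S, lon 122°E

From cos δ = sin φ₁ sin φ₂ + cos φ₁ cos φ₂ cos Δλ, the central angle is δ ≈ 0.516 rad (29.6°).
Interpolate at f = 5/6 with slerp weights a = sin((1−f)δ)/sin δ ≈ 0.174, b = sin(fδ)/sin δ ≈ 0.845.
p = a·p₁ + b·p₂ ≈ (-0.440, 0.715, -0.544); φ = arcsin(p_z) ≈ -32.93°, λ = atan2(p_y, p_x) ≈ 121.61°.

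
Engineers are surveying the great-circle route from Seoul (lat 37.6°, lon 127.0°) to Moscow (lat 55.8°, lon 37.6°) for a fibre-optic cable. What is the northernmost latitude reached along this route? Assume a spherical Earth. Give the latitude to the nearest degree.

≈ 59°

The great circle lies in the plane with unit normal n̂ = (p₁ × p₂)/|p₁ × p₂|.
Here n̂_z ≈ -0.517; the vertex latitude is φ_max = arccos|n̂_z| ≈ 58.8°.
Check via Clairaut: cos φ_max = |cos φ₁| · sin C = cos(37.6°)·sin(40.8°) ≈ 0.517, again giving ≈ 58.8°.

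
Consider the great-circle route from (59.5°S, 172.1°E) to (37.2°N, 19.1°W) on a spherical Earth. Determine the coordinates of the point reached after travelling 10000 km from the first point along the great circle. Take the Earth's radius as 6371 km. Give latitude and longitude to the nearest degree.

From cos δ = sin φ₁ sin φ₂ + cos φ₁ cos φ₂ cos Δλ, the central angle is δ ≈ 2.733 rad (156.6°). The total great-circle distance is δ·R ≈ 2.733 × 6371 ≈ 17409 km, so the target fraction is f = 10000/17409 ≈ 0.574.
Interpolate at f ≈ 0.574 with slerp weights a = sin((1−f)δ)/sin δ ≈ 2.308, b = sin(fδ)/sin δ ≈ 2.514.
p = a·p₁ + b·p₂ ≈ (0.732, -0.494, -0.469); φ = arcsin(p_z) ≈ -27.94°, λ = atan2(p_y, p_x) ≈ -34.03°.

≈ (28°S, 34°W)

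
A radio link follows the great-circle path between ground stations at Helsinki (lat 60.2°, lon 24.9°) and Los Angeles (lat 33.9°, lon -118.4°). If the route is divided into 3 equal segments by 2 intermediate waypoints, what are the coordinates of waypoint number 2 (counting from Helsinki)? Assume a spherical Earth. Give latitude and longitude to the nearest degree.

Write both endpoints as unit vectors p₁, p₂ with components (cos φ cos λ, cos φ sin λ, sin φ).
The central angle between the endpoints is δ = arccos(p₁·p₂) ≈ 1.417 rad (81.2°).
Interpolate at f = 2/3 with slerp weights a = sin((1−f)δ)/sin δ ≈ 0.460, b = sin(fδ)/sin δ ≈ 0.820.
p = a·p₁ + b·p₂ ≈ (-0.116, -0.502, 0.857); φ = arcsin(p_z) ≈ 58.96°, λ = atan2(p_y, p_x) ≈ -103.02°.

≈ lat 59°, lon -103°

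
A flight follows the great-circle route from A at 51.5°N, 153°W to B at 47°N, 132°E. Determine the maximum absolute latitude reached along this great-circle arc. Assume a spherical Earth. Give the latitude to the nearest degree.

≈ 56°N

The great circle lies in the plane with unit normal n̂ = (p₁ × p₂)/|p₁ × p₂|.
Here n̂_z ≈ -0.561; the vertex latitude is φ_max = arccos|n̂_z| ≈ 55.9°.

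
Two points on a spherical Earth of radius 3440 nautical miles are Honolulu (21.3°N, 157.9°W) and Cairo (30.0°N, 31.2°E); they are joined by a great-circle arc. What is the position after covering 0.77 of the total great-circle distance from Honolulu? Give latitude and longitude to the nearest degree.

Write both endpoints as unit vectors p₁, p₂ with components (cos φ cos λ, cos φ sin λ, sin φ).
The central angle between the endpoints is δ = arccos(p₁·p₂) ≈ 2.233 rad (128.0°).
Interpolate at f = 0.77 with slerp weights a = sin((1−f)δ)/sin δ ≈ 0.623, b = sin(fδ)/sin δ ≈ 1.254.
p = a·p₁ + b·p₂ ≈ (0.391, 0.344, 0.854); φ = arcsin(p_z) ≈ 58.60°, λ = atan2(p_y, p_x) ≈ 41.35°.

≈ (59°N, 41°E)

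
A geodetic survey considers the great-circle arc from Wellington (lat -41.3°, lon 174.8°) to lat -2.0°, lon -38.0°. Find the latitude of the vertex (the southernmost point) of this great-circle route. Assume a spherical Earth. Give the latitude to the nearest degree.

The great circle lies in the plane with unit normal n̂ = (p₁ × p₂)/|p₁ × p₂|.
Here n̂_z ≈ +0.512; the vertex latitude is φ_max = arccos|n̂_z| ≈ 59.2°.
Check via Clairaut: cos φ_max = |cos φ₁| · sin C = cos(41.3°)·sin(137.0°) ≈ 0.512, again giving ≈ 59.2°.

≈ -59°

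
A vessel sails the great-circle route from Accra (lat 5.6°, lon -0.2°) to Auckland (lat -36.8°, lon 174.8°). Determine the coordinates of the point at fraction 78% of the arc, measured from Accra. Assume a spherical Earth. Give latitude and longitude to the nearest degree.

Convert each endpoint to a unit vector on the sphere (x = cos φ cos λ, y = cos φ sin λ, z = sin φ).
The central angle between the endpoints is δ = arccos(p₁·p₂) ≈ 2.591 rad (148.5°).
Interpolate at f = 0.78 with slerp weights a = sin((1−f)δ)/sin δ ≈ 1.032, b = sin(fδ)/sin δ ≈ 1.721.
p = a·p₁ + b·p₂ ≈ (-0.346, 0.121, -0.930); φ = arcsin(p_z) ≈ -68.51°, λ = atan2(p_y, p_x) ≈ 160.66°.

≈ lat -69°, lon 161°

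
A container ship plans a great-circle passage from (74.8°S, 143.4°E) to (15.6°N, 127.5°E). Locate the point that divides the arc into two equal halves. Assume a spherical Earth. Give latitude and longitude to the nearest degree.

≈ (30°S, 131°E)

From cos δ = sin φ₁ sin φ₂ + cos φ₁ cos φ₂ cos Δλ, the central angle is δ ≈ 1.587 rad (91.0°).
Interpolate at f = 1/2 with slerp weights a = sin((1−f)δ)/sin δ ≈ 0.713, b = sin(fδ)/sin δ ≈ 0.713.
p = a·p₁ + b·p₂ ≈ (-0.568, 0.656, -0.496); φ = arcsin(p_z) ≈ -29.76°, λ = atan2(p_y, p_x) ≈ 130.88°.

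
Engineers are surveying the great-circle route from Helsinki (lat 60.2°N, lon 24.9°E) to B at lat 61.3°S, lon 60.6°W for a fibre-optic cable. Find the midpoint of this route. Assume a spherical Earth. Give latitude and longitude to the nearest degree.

Write both endpoints as unit vectors p₁, p₂ with components (cos φ cos λ, cos φ sin λ, sin φ).
The central angle between the endpoints is δ = arccos(p₁·p₂) ≈ 2.407 rad (137.9°).
Interpolate at f = 1/2 with slerp weights a = sin((1−f)δ)/sin δ ≈ 1.393, b = sin(fδ)/sin δ ≈ 1.393.
p = a·p₁ + b·p₂ ≈ (0.957, -0.291, -0.013); φ = arcsin(p_z) ≈ -0.75°, λ = atan2(p_y, p_x) ≈ -16.94°.

≈ lat 1°S, lon 17°W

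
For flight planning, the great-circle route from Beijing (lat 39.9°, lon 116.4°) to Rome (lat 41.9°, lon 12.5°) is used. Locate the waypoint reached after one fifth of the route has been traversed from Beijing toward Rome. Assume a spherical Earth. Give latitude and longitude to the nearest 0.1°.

Convert each endpoint to a unit vector on the sphere (x = cos φ cos λ, y = cos φ sin λ, z = sin φ).
The central angle between the endpoints is δ = arccos(p₁·p₂) ≈ 1.275 rad (73.1°).
Interpolate at f = 1/5 with slerp weights a = sin((1−f)δ)/sin δ ≈ 0.891, b = sin(fδ)/sin δ ≈ 0.264.
p = a·p₁ + b·p₂ ≈ (-0.112, 0.655, 0.748); φ = arcsin(p_z) ≈ 48.38°, λ = atan2(p_y, p_x) ≈ 99.73°.

≈ lat 48.4°, lon 99.7°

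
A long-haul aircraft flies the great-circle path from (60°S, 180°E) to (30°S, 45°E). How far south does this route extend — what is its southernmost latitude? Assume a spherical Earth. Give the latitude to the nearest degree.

The great circle lies in the plane with unit normal n̂ = (p₁ × p₂)/|p₁ × p₂|.
Here n̂_z ≈ -0.309; the vertex latitude is φ_max = arccos|n̂_z| ≈ 72.0°.
Check via Clairaut: cos φ_max = |cos φ₁| · sin C = cos(60.0°)·sin(141.9°) ≈ 0.309, again giving ≈ 72.0°.

≈ 72°S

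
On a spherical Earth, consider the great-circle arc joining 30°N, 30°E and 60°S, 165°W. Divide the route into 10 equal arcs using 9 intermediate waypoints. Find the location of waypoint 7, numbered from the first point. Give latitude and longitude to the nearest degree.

≈ 69°S, 72°E

Convert each endpoint to a unit vector on the sphere (x = cos φ cos λ, y = cos φ sin λ, z = sin φ).
The central angle between the endpoints is δ = arccos(p₁·p₂) ≈ 2.589 rad (148.4°).
Interpolate at f = 7/10 with slerp weights a = sin((1−f)δ)/sin δ ≈ 1.336, b = sin(fδ)/sin δ ≈ 1.850.
p = a·p₁ + b·p₂ ≈ (0.108, 0.339, -0.935); φ = arcsin(p_z) ≈ -69.15°, λ = atan2(p_y, p_x) ≈ 72.29°.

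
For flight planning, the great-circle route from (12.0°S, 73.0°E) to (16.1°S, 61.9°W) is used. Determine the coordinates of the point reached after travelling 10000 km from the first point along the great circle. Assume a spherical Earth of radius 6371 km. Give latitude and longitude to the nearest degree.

Convert each endpoint to a unit vector on the sphere (x = cos φ cos λ, y = cos φ sin λ, z = sin φ).
The central angle between the endpoints is δ = arccos(p₁·p₂) ≈ 2.221 rad (127.3°). The total great-circle distance is δ·R ≈ 2.221 × 6371 ≈ 14153 km, so the target fraction is f = 10000/14153 ≈ 0.707.
Interpolate at f ≈ 0.707 with slerp weights a = sin((1−f)δ)/sin δ ≈ 0.762, b = sin(fδ)/sin δ ≈ 1.257.
p = a·p₁ + b·p₂ ≈ (0.787, -0.352, -0.507); φ = arcsin(p_z) ≈ -30.47°, λ = atan2(p_y, p_x) ≈ -24.10°.

≈ (30°S, 24°W)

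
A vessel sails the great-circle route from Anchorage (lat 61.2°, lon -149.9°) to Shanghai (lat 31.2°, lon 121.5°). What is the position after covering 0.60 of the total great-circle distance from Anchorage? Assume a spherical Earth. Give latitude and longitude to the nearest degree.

Convert each endpoint to a unit vector on the sphere (x = cos φ cos λ, y = cos φ sin λ, z = sin φ).
The central angle between the endpoints is δ = arccos(p₁·p₂) ≈ 1.088 rad (62.4°).
Interpolate at f = 0.60 with slerp weights a = sin((1−f)δ)/sin δ ≈ 0.476, b = sin(fδ)/sin δ ≈ 0.686.
p = a·p₁ + b·p₂ ≈ (-0.505, 0.385, 0.772); φ = arcsin(p_z) ≈ 50.57°, λ = atan2(p_y, p_x) ≈ 142.66°.

≈ lat 51°, lon 143°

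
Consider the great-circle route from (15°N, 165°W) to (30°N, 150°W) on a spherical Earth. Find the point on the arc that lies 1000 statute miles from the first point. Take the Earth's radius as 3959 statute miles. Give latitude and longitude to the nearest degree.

≈ (26°N, 155°W)

From cos δ = sin φ₁ sin φ₂ + cos φ₁ cos φ₂ cos Δλ, the central angle is δ ≈ 0.356 rad (20.4°). The total great-circle distance is δ·R ≈ 0.356 × 3959 ≈ 1408 mi, so the target fraction is f = 1000/1408 ≈ 0.710.
Interpolate at f ≈ 0.710 with slerp weights a = sin((1−f)δ)/sin δ ≈ 0.295, b = sin(fδ)/sin δ ≈ 0.718.
p = a·p₁ + b·p₂ ≈ (-0.814, -0.385, 0.435); φ = arcsin(p_z) ≈ 25.81°, λ = atan2(p_y, p_x) ≈ -154.71°.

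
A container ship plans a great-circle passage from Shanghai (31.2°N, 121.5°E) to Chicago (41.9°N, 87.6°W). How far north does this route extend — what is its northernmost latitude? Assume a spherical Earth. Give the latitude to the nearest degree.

The great circle lies in the plane with unit normal n̂ = (p₁ × p₂)/|p₁ × p₂|.
Here n̂_z ≈ +0.317; the vertex latitude is φ_max = arccos|n̂_z| ≈ 71.5°.
Check via Clairaut: cos φ_max = |cos φ₁| · sin C = cos(31.2°)·sin(21.7°) ≈ 0.317, again giving ≈ 71.5°.

≈ 72°N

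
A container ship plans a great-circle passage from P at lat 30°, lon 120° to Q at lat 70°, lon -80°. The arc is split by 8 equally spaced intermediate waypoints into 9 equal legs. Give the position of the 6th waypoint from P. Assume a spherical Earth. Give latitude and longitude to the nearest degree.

The haversine formula gives a central angle δ ≈ 1.378 rad (79.0°) between the endpoints.
Interpolate at f = 6/9 with slerp weights a = sin((1−f)δ)/sin δ ≈ 0.452, b = sin(fδ)/sin δ ≈ 0.810.
p = a·p₁ + b·p₂ ≈ (-0.148, 0.066, 0.987); φ = arcsin(p_z) ≈ 80.70°, λ = atan2(p_y, p_x) ≈ 155.88°.

≈ lat 81°, lon 156°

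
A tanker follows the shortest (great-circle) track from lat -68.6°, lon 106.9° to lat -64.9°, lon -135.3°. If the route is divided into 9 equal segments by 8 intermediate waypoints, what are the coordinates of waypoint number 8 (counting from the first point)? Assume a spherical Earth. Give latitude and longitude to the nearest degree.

≈ lat -69°, lon -141°

Write both endpoints as unit vectors p₁, p₂ with components (cos φ cos λ, cos φ sin λ, sin φ).
The central angle between the endpoints is δ = arccos(p₁·p₂) ≈ 0.690 rad (39.6°).
Interpolate at f = 8/9 with slerp weights a = sin((1−f)δ)/sin δ ≈ 0.120, b = sin(fδ)/sin δ ≈ 0.904.
p = a·p₁ + b·p₂ ≈ (-0.285, -0.228, -0.931); φ = arcsin(p_z) ≈ -68.58°, λ = atan2(p_y, p_x) ≈ -141.41°.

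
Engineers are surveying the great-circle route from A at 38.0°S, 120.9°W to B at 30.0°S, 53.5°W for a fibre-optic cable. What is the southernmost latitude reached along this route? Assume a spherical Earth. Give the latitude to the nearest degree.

≈ 40°S

The great circle lies in the plane with unit normal n̂ = (p₁ × p₂)/|p₁ × p₂|.
Here n̂_z ≈ +0.767; the vertex latitude is φ_max = arccos|n̂_z| ≈ 39.9°.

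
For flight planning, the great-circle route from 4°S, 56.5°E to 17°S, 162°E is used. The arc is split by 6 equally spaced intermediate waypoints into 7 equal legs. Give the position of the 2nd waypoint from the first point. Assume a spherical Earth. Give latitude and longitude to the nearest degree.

≈ 13°S, 85°E

Convert each endpoint to a unit vector on the sphere (x = cos φ cos λ, y = cos φ sin λ, z = sin φ).
The central angle between the endpoints is δ = arccos(p₁·p₂) ≈ 1.808 rad (103.6°).
Interpolate at f = 2/7 with slerp weights a = sin((1−f)δ)/sin δ ≈ 0.989, b = sin(fδ)/sin δ ≈ 0.508.
p = a·p₁ + b·p₂ ≈ (0.082, 0.973, -0.217); φ = arcsin(p_z) ≈ -12.56°, λ = atan2(p_y, p_x) ≈ 85.16°.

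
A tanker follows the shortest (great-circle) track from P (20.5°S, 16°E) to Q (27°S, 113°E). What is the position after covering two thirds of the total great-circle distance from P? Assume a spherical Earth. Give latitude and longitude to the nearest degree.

≈ (34°S, 80°E)

Convert each endpoint to a unit vector on the sphere (x = cos φ cos λ, y = cos φ sin λ, z = sin φ).
The central angle between the endpoints is δ = arccos(p₁·p₂) ≈ 1.513 rad (86.7°).
Interpolate at f = 2/3 with slerp weights a = sin((1−f)δ)/sin δ ≈ 0.484, b = sin(fδ)/sin δ ≈ 0.848.
p = a·p₁ + b·p₂ ≈ (0.141, 0.820, -0.554); φ = arcsin(p_z) ≈ -33.67°, λ = atan2(p_y, p_x) ≈ 80.26°.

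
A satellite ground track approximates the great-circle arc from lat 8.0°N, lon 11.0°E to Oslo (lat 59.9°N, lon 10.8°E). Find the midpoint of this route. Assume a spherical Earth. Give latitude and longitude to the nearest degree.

≈ lat 34°N, lon 11°E

Convert each endpoint to a unit vector on the sphere (x = cos φ cos λ, y = cos φ sin λ, z = sin φ).
The central angle between the endpoints is δ = arccos(p₁·p₂) ≈ 0.906 rad (51.9°).
Interpolate at f = 1/2 with slerp weights a = sin((1−f)δ)/sin δ ≈ 0.556, b = sin(fδ)/sin δ ≈ 0.556.
p = a·p₁ + b·p₂ ≈ (0.814, 0.157, 0.558); φ = arcsin(p_z) ≈ 33.95°, λ = atan2(p_y, p_x) ≈ 10.93°.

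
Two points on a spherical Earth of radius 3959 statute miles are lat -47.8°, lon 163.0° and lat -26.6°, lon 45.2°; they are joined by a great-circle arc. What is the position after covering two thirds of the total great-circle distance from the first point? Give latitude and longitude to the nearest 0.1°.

≈ lat -47.7°, lon 70.6°

Write both endpoints as unit vectors p₁, p₂ with components (cos φ cos λ, cos φ sin λ, sin φ).
The central angle between the endpoints is δ = arccos(p₁·p₂) ≈ 1.519 rad (87.0°).
Interpolate at f = 2/3 with slerp weights a = sin((1−f)δ)/sin δ ≈ 0.486, b = sin(fδ)/sin δ ≈ 0.849.
p = a·p₁ + b·p₂ ≈ (0.223, 0.634, -0.740); φ = arcsin(p_z) ≈ -47.74°, λ = atan2(p_y, p_x) ≈ 70.61°.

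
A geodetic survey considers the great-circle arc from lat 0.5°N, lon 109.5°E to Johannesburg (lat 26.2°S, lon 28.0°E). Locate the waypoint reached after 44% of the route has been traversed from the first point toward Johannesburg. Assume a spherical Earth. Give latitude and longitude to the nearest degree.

Write both endpoints as unit vectors p₁, p₂ with components (cos φ cos λ, cos φ sin λ, sin φ).
The central angle between the endpoints is δ = arccos(p₁·p₂) ≈ 1.442 rad (82.6°).
Interpolate at f = 0.44 with slerp weights a = sin((1−f)δ)/sin δ ≈ 0.729, b = sin(fδ)/sin δ ≈ 0.598.
p = a·p₁ + b·p₂ ≈ (0.230, 0.938, -0.257); φ = arcsin(p_z) ≈ -14.92°, λ = atan2(p_y, p_x) ≈ 76.21°.

≈ lat 15°S, lon 76°E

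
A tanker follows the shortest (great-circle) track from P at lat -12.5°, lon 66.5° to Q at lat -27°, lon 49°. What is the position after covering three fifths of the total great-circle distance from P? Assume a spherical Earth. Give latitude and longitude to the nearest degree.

From cos δ = sin φ₁ sin φ₂ + cos φ₁ cos φ₂ cos Δλ, the central angle is δ ≈ 0.382 rad (21.9°).
Interpolate at f = 3/5 with slerp weights a = sin((1−f)δ)/sin δ ≈ 0.408, b = sin(fδ)/sin δ ≈ 0.609.
p = a·p₁ + b·p₂ ≈ (0.515, 0.775, -0.365); φ = arcsin(p_z) ≈ -21.41°, λ = atan2(p_y, p_x) ≈ 56.40°.

≈ lat -21°, lon 56°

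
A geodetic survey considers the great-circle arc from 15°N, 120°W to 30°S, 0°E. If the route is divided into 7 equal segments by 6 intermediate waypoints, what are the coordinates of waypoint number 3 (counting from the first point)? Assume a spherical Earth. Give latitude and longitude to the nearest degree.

From cos δ = sin φ₁ sin φ₂ + cos φ₁ cos φ₂ cos Δλ, the central angle is δ ≈ 2.150 rad (123.2°).
Interpolate at f = 3/7 with slerp weights a = sin((1−f)δ)/sin δ ≈ 1.126, b = sin(fδ)/sin δ ≈ 0.952.
p = a·p₁ + b·p₂ ≈ (0.281, -0.942, -0.185); φ = arcsin(p_z) ≈ -10.64°, λ = atan2(p_y, p_x) ≈ -73.41°.

≈ 11°S, 73°W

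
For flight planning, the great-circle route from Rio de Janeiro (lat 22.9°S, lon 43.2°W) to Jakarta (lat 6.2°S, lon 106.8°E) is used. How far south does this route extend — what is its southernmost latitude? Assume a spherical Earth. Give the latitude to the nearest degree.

≈ 46°S

The great circle lies in the plane with unit normal n̂ = (p₁ × p₂)/|p₁ × p₂|.
Here n̂_z ≈ +0.694; the vertex latitude is φ_max = arccos|n̂_z| ≈ 46.1°.
Check via Clairaut: cos φ_max = |cos φ₁| · sin C = cos(22.9°)·sin(131.2°) ≈ 0.694, again giving ≈ 46.1°.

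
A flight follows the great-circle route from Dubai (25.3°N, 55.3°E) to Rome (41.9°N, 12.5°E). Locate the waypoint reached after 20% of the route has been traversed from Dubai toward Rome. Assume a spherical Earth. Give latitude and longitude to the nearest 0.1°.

≈ 29.7°N, 48.1°E

Write both endpoints as unit vectors p₁, p₂ with components (cos φ cos λ, cos φ sin λ, sin φ).
The central angle between the endpoints is δ = arccos(p₁·p₂) ≈ 0.677 rad (38.8°).
Interpolate at f = 0.20 with slerp weights a = sin((1−f)δ)/sin δ ≈ 0.823, b = sin(fδ)/sin δ ≈ 0.216.
p = a·p₁ + b·p₂ ≈ (0.580, 0.646, 0.496); φ = arcsin(p_z) ≈ 29.71°, λ = atan2(p_y, p_x) ≈ 48.09°.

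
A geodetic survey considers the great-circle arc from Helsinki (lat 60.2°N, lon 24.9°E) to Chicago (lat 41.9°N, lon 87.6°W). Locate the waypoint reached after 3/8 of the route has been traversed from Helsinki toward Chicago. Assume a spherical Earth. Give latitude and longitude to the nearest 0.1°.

The haversine formula gives a central angle δ ≈ 1.117 rad (64.0°) between the endpoints.
Interpolate at f = 3/8 with slerp weights a = sin((1−f)δ)/sin δ ≈ 0.715, b = sin(fδ)/sin δ ≈ 0.453.
p = a·p₁ + b·p₂ ≈ (0.337, -0.187, 0.923); φ = arcsin(p_z) ≈ 67.36°, λ = atan2(p_y, p_x) ≈ -29.05°.

≈ lat 67.4°N, lon 29.1°W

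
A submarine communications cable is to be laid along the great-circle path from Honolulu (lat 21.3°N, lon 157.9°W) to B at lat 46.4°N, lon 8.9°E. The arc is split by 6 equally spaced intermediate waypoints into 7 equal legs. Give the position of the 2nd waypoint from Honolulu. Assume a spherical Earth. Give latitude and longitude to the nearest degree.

From cos δ = sin φ₁ sin φ₂ + cos φ₁ cos φ₂ cos Δλ, the central angle is δ ≈ 1.942 rad (111.3°).
Interpolate at f = 2/7 with slerp weights a = sin((1−f)δ)/sin δ ≈ 1.055, b = sin(fδ)/sin δ ≈ 0.565.
p = a·p₁ + b·p₂ ≈ (-0.526, -0.309, 0.792); φ = arcsin(p_z) ≈ 52.42°, λ = atan2(p_y, p_x) ≈ -149.51°.

≈ lat 52°N, lon 150°W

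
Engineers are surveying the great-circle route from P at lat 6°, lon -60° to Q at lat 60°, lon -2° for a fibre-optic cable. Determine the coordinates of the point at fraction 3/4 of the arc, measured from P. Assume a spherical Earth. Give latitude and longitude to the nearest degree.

≈ lat 50°, lon -27°

From cos δ = sin φ₁ sin φ₂ + cos φ₁ cos φ₂ cos Δλ, the central angle is δ ≈ 1.209 rad (69.3°).
Interpolate at f = 3/4 with slerp weights a = sin((1−f)δ)/sin δ ≈ 0.318, b = sin(fδ)/sin δ ≈ 0.842.
p = a·p₁ + b·p₂ ≈ (0.579, -0.289, 0.762); φ = arcsin(p_z) ≈ 49.68°, λ = atan2(p_y, p_x) ≈ -26.51°.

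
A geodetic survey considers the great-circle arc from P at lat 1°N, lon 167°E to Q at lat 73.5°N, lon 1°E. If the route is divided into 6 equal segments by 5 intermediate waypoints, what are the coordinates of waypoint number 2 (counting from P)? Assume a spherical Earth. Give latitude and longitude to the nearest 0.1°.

From cos δ = sin φ₁ sin φ₂ + cos φ₁ cos φ₂ cos Δλ, the central angle is δ ≈ 1.833 rad (105.0°).
Interpolate at f = 2/6 with slerp weights a = sin((1−f)δ)/sin δ ≈ 0.973, b = sin(fδ)/sin δ ≈ 0.594.
p = a·p₁ + b·p₂ ≈ (-0.779, 0.222, 0.586); φ = arcsin(p_z) ≈ 35.90°, λ = atan2(p_y, p_x) ≈ 164.11°.

≈ lat 35.9°N, lon 164.1°E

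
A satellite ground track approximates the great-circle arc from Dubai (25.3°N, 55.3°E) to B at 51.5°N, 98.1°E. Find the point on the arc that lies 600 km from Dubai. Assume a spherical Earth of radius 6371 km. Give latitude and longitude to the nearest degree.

≈ 29°N, 59°E

The haversine formula gives a central angle δ ≈ 0.727 rad (41.6°) between the endpoints. The total great-circle distance is δ·R ≈ 0.727 × 6371 ≈ 4630 km, so the target fraction is f = 600/4630 ≈ 0.130.
Interpolate at f ≈ 0.130 with slerp weights a = sin((1−f)δ)/sin δ ≈ 0.890, b = sin(fδ)/sin δ ≈ 0.142.
p = a·p₁ + b·p₂ ≈ (0.446, 0.749, 0.491); φ = arcsin(p_z) ≈ 29.41°, λ = atan2(p_y, p_x) ≈ 59.24°.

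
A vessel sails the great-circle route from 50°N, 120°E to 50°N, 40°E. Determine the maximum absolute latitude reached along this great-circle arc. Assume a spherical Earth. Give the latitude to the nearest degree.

The great circle lies in the plane with unit normal n̂ = (p₁ × p₂)/|p₁ × p₂|.
Here n̂_z ≈ -0.541; the vertex latitude is φ_max = arccos|n̂_z| ≈ 57.3°.
Check via Clairaut: cos φ_max = |cos φ₁| · sin C = cos(50.0°)·sin(57.3°) ≈ 0.541, again giving ≈ 57.3°.

≈ 57°N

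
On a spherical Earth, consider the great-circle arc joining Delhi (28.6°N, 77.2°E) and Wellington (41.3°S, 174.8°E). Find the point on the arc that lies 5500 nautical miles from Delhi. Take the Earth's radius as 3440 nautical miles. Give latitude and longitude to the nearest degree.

≈ (32°S, 150°E)

Write both endpoints as unit vectors p₁, p₂ with components (cos φ cos λ, cos φ sin λ, sin φ).
The central angle between the endpoints is δ = arccos(p₁·p₂) ≈ 1.986 rad (113.8°). The total great-circle distance is δ·R ≈ 1.986 × 3440 ≈ 6831 nmi, so the target fraction is f = 5500/6831 ≈ 0.805.
Interpolate at f ≈ 0.805 with slerp weights a = sin((1−f)δ)/sin δ ≈ 0.412, b = sin(fδ)/sin δ ≈ 1.092.
p = a·p₁ + b·p₂ ≈ (-0.737, 0.427, -0.524); φ = arcsin(p_z) ≈ -31.57°, λ = atan2(p_y, p_x) ≈ 149.89°.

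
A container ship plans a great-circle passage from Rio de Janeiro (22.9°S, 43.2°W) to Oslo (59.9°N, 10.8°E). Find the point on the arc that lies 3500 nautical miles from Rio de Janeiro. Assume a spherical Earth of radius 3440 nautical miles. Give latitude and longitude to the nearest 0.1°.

≈ 30.8°N, 19.5°W

Write both endpoints as unit vectors p₁, p₂ with components (cos φ cos λ, cos φ sin λ, sin φ).
The central angle between the endpoints is δ = arccos(p₁·p₂) ≈ 1.636 rad (93.7°). The total great-circle distance is δ·R ≈ 1.636 × 3440 ≈ 5628 nmi, so the target fraction is f = 3500/5628 ≈ 0.622.
Interpolate at f ≈ 0.622 with slerp weights a = sin((1−f)δ)/sin δ ≈ 0.581, b = sin(fδ)/sin δ ≈ 0.853.
p = a·p₁ + b·p₂ ≈ (0.810, -0.286, 0.512); φ = arcsin(p_z) ≈ 30.76°, λ = atan2(p_y, p_x) ≈ -19.46°.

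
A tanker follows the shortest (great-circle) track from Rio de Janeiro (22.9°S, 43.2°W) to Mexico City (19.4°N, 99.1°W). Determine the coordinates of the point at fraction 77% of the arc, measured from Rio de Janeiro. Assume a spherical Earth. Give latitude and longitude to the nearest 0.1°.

≈ (9.8°N, 86.0°W)

From cos δ = sin φ₁ sin φ₂ + cos φ₁ cos φ₂ cos Δλ, the central angle is δ ≈ 1.205 rad (69.0°).
Interpolate at f = 0.77 with slerp weights a = sin((1−f)δ)/sin δ ≈ 0.293, b = sin(fδ)/sin δ ≈ 0.857.
p = a·p₁ + b·p₂ ≈ (0.069, -0.983, 0.171); φ = arcsin(p_z) ≈ 9.83°, λ = atan2(p_y, p_x) ≈ -85.99°.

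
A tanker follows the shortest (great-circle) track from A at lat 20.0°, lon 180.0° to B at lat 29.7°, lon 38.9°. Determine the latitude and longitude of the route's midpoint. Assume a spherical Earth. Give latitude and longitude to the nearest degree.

Convert each endpoint to a unit vector on the sphere (x = cos φ cos λ, y = cos φ sin λ, z = sin φ).
The central angle between the endpoints is δ = arccos(p₁·p₂) ≈ 2.055 rad (117.8°).
Interpolate at f = 1/2 with slerp weights a = sin((1−f)δ)/sin δ ≈ 0.967, b = sin(fδ)/sin δ ≈ 0.967.
p = a·p₁ + b·p₂ ≈ (-0.255, 0.528, 0.810); φ = arcsin(p_z) ≈ 54.12°, λ = atan2(p_y, p_x) ≈ 115.80°.

≈ lat 54°, lon 116°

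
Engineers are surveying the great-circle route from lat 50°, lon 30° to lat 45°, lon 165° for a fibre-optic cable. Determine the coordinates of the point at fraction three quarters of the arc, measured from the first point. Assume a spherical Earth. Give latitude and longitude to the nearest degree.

≈ lat 61°, lon 146°

The haversine formula gives a central angle δ ≈ 1.349 rad (77.3°) between the endpoints.
Interpolate at f = 3/4 with slerp weights a = sin((1−f)δ)/sin δ ≈ 0.339, b = sin(fδ)/sin δ ≈ 0.869.
p = a·p₁ + b·p₂ ≈ (-0.405, 0.268, 0.874); φ = arcsin(p_z) ≈ 60.96°, λ = atan2(p_y, p_x) ≈ 146.49°.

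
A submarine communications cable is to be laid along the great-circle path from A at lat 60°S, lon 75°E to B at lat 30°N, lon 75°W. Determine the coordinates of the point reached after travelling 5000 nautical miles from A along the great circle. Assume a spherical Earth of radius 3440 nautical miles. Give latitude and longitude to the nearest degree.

Convert each endpoint to a unit vector on the sphere (x = cos φ cos λ, y = cos φ sin λ, z = sin φ).
The central angle between the endpoints is δ = arccos(p₁·p₂) ≈ 2.512 rad (143.9°). The total great-circle distance is δ·R ≈ 2.512 × 3440 ≈ 8640 nmi, so the target fraction is f = 5000/8640 ≈ 0.579.
Interpolate at f ≈ 0.579 with slerp weights a = sin((1−f)δ)/sin δ ≈ 1.479, b = sin(fδ)/sin δ ≈ 1.686.
p = a·p₁ + b·p₂ ≈ (0.569, -0.696, -0.438); φ = arcsin(p_z) ≈ -25.98°, λ = atan2(p_y, p_x) ≈ -50.71°.

≈ lat 26°S, lon 51°W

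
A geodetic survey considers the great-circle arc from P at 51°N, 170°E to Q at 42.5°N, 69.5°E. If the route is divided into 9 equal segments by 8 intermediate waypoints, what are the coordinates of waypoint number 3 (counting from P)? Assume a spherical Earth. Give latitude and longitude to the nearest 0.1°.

Write both endpoints as unit vectors p₁, p₂ with components (cos φ cos λ, cos φ sin λ, sin φ).
The central angle between the endpoints is δ = arccos(p₁·p₂) ≈ 1.115 rad (63.9°).
Interpolate at f = 3/9 with slerp weights a = sin((1−f)δ)/sin δ ≈ 0.754, b = sin(fδ)/sin δ ≈ 0.404.
p = a·p₁ + b·p₂ ≈ (-0.363, 0.362, 0.859); φ = arcsin(p_z) ≈ 59.19°, λ = atan2(p_y, p_x) ≈ 135.08°.

≈ 59.2°N, 135.1°E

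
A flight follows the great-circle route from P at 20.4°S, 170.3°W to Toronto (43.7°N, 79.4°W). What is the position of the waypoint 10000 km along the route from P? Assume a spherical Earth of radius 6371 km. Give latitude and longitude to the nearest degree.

≈ 39°N, 98°W

Write both endpoints as unit vectors p₁, p₂ with components (cos φ cos λ, cos φ sin λ, sin φ).
The central angle between the endpoints is δ = arccos(p₁·p₂) ≈ 1.825 rad (104.6°). The total great-circle distance is δ·R ≈ 1.825 × 6371 ≈ 11627 km, so the target fraction is f = 10000/11627 ≈ 0.860.
Interpolate at f ≈ 0.860 with slerp weights a = sin((1−f)δ)/sin δ ≈ 0.261, b = sin(fδ)/sin δ ≈ 1.033.
p = a·p₁ + b·p₂ ≈ (-0.104, -0.775, 0.623); φ = arcsin(p_z) ≈ 38.52°, λ = atan2(p_y, p_x) ≈ -97.62°.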